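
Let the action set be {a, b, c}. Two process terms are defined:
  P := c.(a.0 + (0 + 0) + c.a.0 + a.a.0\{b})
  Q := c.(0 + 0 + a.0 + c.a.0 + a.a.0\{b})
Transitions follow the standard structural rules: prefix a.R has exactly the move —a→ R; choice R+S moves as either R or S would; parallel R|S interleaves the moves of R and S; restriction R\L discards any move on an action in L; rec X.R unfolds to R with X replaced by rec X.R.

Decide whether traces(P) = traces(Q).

P's transition system — 6 states:
  u0 = c.(a.0 + (0 + 0) + c.a.0 + a.a.0\{b}) :: --c--▸ u1
  u1 = a.0 + (0 + 0) + c.a.0 + a.a.0\{b} :: --a--▸ u2, --a--▸ u3, --c--▸ u4
  u2 = 0 :: deadlocked
  u3 = a.0\{b} :: --a--▸ u5
  u4 = a.0 :: --a--▸ u2
  u5 = 0\{b} :: deadlocked
Q's transition system — 6 states:
  v0 = c.(0 + 0 + a.0 + c.a.0 + a.a.0\{b}) :: --c--▸ v1
  v1 = 0 + 0 + a.0 + c.a.0 + a.a.0\{b} :: --a--▸ v2, --a--▸ v3, --c--▸ v4
  v2 = 0 :: deadlocked
  v3 = a.0\{b} :: --a--▸ v5
  v4 = a.0 :: --a--▸ v2
  v5 = 0\{b} :: deadlocked
Coarsest stable partition (strong bisimilarity classes):
  B0 = {u0, v0}
  B1 = {u1, v1}
  B2 = {u2, u5, v2, v5}
  B3 = {u3, u4, v3, v4}
u0 ∈ B0, v0 ∈ B0 → same block
Bisimilar ⇒ trace-equivalent.

traces(P) = traces(Q)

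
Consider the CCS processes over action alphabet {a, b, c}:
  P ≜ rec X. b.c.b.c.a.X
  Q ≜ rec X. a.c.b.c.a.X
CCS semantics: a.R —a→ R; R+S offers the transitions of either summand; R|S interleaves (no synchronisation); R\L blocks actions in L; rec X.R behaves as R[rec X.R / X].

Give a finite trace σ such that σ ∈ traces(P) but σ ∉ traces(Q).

Reachable graph of P (5 states):
  s0 = rec X. b.c.b.c.a.X :: =b=> s1
  s1 = c.b.c.a.(rec X. b.c.b.c.a.X) :: =c=> s2
  s2 = b.c.a.(rec X. b.c.b.c.a.X) :: =b=> s3
  s3 = c.a.(rec X. b.c.b.c.a.X) :: =c=> s4
  s4 = a.(rec X. b.c.b.c.a.X) :: =a=> s0
Reachable graph of Q (5 states):
  t0 = rec X. a.c.b.c.a.X :: =a=> t1
  t1 = c.b.c.a.(rec X. a.c.b.c.a.X) :: =c=> t2
  t2 = b.c.a.(rec X. a.c.b.c.a.X) :: =b=> t3
  t3 = c.a.(rec X. a.c.b.c.a.X) :: =c=> t4
  t4 = a.(rec X. a.c.b.c.a.X) :: =a=> t0
Trace ⟨b⟩ through P, begin at {s0}:
  [1] b ⇒ {s1}
  P completes σ.
Trace ⟨b⟩ through Q, begin at {t0}:
  [1] b ⇒ ∅  — Q cannot continue

b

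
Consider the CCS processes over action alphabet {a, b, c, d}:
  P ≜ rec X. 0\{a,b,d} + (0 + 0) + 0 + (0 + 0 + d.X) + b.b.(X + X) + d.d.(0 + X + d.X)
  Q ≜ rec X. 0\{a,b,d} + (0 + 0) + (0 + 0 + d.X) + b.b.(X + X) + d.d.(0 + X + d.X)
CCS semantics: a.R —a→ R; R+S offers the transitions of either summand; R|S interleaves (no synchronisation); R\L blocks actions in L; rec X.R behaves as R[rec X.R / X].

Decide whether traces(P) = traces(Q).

LTS(P): 5 reachable states
  p0 = rec X. 0\{a,b,d} + (0 + 0) + 0 + (0 + 0 + d.X) + b.b.(X + X) + d.d.(0 + X + d.X) has moves --b--▸ p1, --d--▸ p0, --d--▸ p2
  p1 = b.((rec X. 0\{a,b,d} + (0 + 0) + 0 + (0 + 0 + d.X) + b.b.(X + X) + d.d.(0 + X + d.X)) + (rec X. 0\{a,b,d} + (0 + 0) + 0 + (0 + 0 + d.X) + b.b.(X + X) + d.d.(0 + X + d.X))) has moves --b--▸ p3
  p2 = d.(0 + (rec X. 0\{a,b,d} + (0 + 0) + 0 + (0 + 0 + d.X) + b.b.(X + X) + d.d.(0 + X + d.X)) + d.(rec X. 0\{a,b,d} + (0 + 0) + 0 + (0 + 0 + d.X) + b.b.(X + X) + d.d.(0 + X + d.X))) has moves --d--▸ p4
  p3 = (rec X. 0\{a,b,d} + (0 + 0) + 0 + (0 + 0 + d.X) + b.b.(X + X) + d.d.(0 + X + d.X)) + (rec X. 0\{a,b,d} + (0 + 0) + 0 + (0 + 0 + d.X) + b.b.(X + X) + d.d.(0 + X + d.X)) has moves --b--▸ p1, --d--▸ p0, --d--▸ p2
  p4 = 0 + (rec X. 0\{a,b,d} + (0 + 0) + 0 + (0 + 0 + d.X) + b.b.(X + X) + d.d.(0 + X + d.X)) + d.(rec X. 0\{a,b,d} + (0 + 0) + 0 + (0 + 0 + d.X) + b.b.(X + X) + d.d.(0 + X + d.X)) has moves --b--▸ p1, --d--▸ p0, --d--▸ p2
LTS(Q): 5 reachable states
  q0 = rec X. 0\{a,b,d} + (0 + 0) + (0 + 0 + d.X) + b.b.(X + X) + d.d.(0 + X + d.X) has moves --b--▸ q1, --d--▸ q0, --d--▸ q2
  q1 = b.((rec X. 0\{a,b,d} + (0 + 0) + (0 + 0 + d.X) + b.b.(X + X) + d.d.(0 + X + d.X)) + (rec X. 0\{a,b,d} + (0 + 0) + (0 + 0 + d.X) + b.b.(X + X) + d.d.(0 + X + d.X))) has moves --b--▸ q3
  q2 = d.(0 + (rec X. 0\{a,b,d} + (0 + 0) + (0 + 0 + d.X) + b.b.(X + X) + d.d.(0 + X + d.X)) + d.(rec X. 0\{a,b,d} + (0 + 0) + (0 + 0 + d.X) + b.b.(X + X) + d.d.(0 + X + d.X))) has moves --d--▸ q4
  q3 = (rec X. 0\{a,b,d} + (0 + 0) + (0 + 0 + d.X) + b.b.(X + X) + d.d.(0 + X + d.X)) + (rec X. 0\{a,b,d} + (0 + 0) + (0 + 0 + d.X) + b.b.(X + X) + d.d.(0 + X + d.X)) has moves --b--▸ q1, --d--▸ q0, --d--▸ q2
  q4 = 0 + (rec X. 0\{a,b,d} + (0 + 0) + (0 + 0 + d.X) + b.b.(X + X) + d.d.(0 + X + d.X)) + d.(rec X. 0\{a,b,d} + (0 + 0) + (0 + 0 + d.X) + b.b.(X + X) + d.d.(0 + X + d.X)) has moves --b--▸ q1, --d--▸ q0, --d--▸ q2
Bisimilarity quotient blocks:
  B0 = {p0, p3, p4, q0, q3, q4}
  B1 = {p1, q1}
  B2 = {p2, q2}
p0 ∈ B0, q0 ∈ B0 → same block
Bisimilar ⇒ trace-equivalent.

YES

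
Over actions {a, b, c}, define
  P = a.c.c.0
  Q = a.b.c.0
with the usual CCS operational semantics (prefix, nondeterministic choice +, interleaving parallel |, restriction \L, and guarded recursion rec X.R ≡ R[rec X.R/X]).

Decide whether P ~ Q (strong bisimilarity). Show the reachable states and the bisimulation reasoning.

LTS(P): 4 reachable states
  u0 = a.c.c.0 has moves —a→ u1
  u1 = c.c.0 has moves —c→ u2
  u2 = c.0 has moves —c→ u3
  u3 = 0 has moves stopped
LTS(Q): 4 reachable states
  v0 = a.b.c.0 has moves —a→ v1
  v1 = b.c.0 has moves —b→ v2
  v2 = c.0 has moves —c→ v3
  v3 = 0 has moves stopped
Coarsest stable partition (strong bisimilarity classes):
  B0 = {u0}
  B1 = {u1}
  B2 = {u2, v2}
  B3 = {u3, v3}
  B4 = {v0}
  B5 = {v1}
u0 ∈ B0, v0 ∈ B4 → different blocks

not bisimilar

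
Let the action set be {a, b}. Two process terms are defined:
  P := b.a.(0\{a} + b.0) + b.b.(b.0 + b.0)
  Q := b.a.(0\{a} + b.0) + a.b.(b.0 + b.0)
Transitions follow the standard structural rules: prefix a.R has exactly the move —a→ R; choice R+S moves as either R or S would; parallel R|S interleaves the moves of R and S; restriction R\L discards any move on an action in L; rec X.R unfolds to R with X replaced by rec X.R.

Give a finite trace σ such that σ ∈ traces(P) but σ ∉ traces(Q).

P's transition system — 6 states:
  m0 = b.a.(0\{a} + b.0) + b.b.(b.0 + b.0) has moves -b-> m1, -b-> m2
  m1 = a.(0\{a} + b.0) has moves -a-> m3
  m2 = b.(b.0 + b.0) has moves -b-> m4
  m3 = 0\{a} + b.0 has moves -b-> m5
  m4 = b.0 + b.0 has moves -b-> m5
  m5 = 0 has moves deadlocked
Q's transition system — 6 states:
  n0 = b.a.(0\{a} + b.0) + a.b.(b.0 + b.0) has moves -a-> n1, -b-> n2
  n1 = b.(b.0 + b.0) has moves -b-> n3
  n2 = a.(0\{a} + b.0) has moves -a-> n4
  n3 = b.0 + b.0 has moves -b-> n5
  n4 = 0\{a} + b.0 has moves -b-> n5
  n5 = 0 has moves deadlocked
Trace ⟨bb⟩ through P, begin at {m0}:
  [1] b ⇒ {m1, m2}
  [2] b ⇒ {m4}
  — P admits the full trace.
Trace ⟨bb⟩ through Q, begin at {n0}:
  [1] b ⇒ {n2}
  [2] b ⇒ no successor for Q

bb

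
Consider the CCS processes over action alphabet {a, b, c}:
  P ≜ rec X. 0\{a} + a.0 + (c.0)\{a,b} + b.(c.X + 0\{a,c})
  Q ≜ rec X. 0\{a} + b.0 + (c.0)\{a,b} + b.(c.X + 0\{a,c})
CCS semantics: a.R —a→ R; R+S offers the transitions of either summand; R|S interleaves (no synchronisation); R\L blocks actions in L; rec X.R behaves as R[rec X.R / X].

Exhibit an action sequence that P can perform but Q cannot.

a

P's transition system — 4 states:
  u0 = rec X. 0\{a} + a.0 + (c.0)\{a,b} + b.(c.X + 0\{a,c}) ⊢ ··a··> u1, ··b··> u2, ··c··> u3
  u1 = 0 ⊢ ∅
  u2 = c.(rec X. 0\{a} + a.0 + (c.0)\{a,b} + b.(c.X + 0\{a,c})) + 0\{a,c} ⊢ ··c··> u0
  u3 = 0\{a,b} ⊢ ∅
Q's transition system — 4 states:
  v0 = rec X. 0\{a} + b.0 + (c.0)\{a,b} + b.(c.X + 0\{a,c}) ⊢ ··b··> v1, ··b··> v2, ··c··> v3
  v1 = 0 ⊢ ∅
  v2 = c.(rec X. 0\{a} + b.0 + (c.0)\{a,b} + b.(c.X + 0\{a,c})) + 0\{a,c} ⊢ ··c··> v0
  v3 = 0\{a,b} ⊢ ∅
Run σ = ⟨a⟩ on P: start {u0}
  after a @ step 1: {u1}
  ✓ P
Run σ = ⟨a⟩ on Q: start {v0}
  after a @ step 1: ∅ (Q stuck)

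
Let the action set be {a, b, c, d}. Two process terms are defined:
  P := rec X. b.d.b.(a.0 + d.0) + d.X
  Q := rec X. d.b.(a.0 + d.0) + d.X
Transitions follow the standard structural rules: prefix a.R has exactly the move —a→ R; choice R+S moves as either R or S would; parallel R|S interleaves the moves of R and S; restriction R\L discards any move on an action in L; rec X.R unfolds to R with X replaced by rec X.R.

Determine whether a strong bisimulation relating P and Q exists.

P's transition system — 5 states:
  p0 = rec X. b.d.b.(a.0 + d.0) + d.X → =b=> p1, =d=> p0
  p1 = d.b.(a.0 + d.0) → =d=> p2
  p2 = b.(a.0 + d.0) → =b=> p3
  p3 = a.0 + d.0 → =a=> p4, =d=> p4
  p4 = 0 → stopped
Q's transition system — 4 states:
  q0 = rec X. d.b.(a.0 + d.0) + d.X → =d=> q0, =d=> q1
  q1 = b.(a.0 + d.0) → =b=> q2
  q2 = a.0 + d.0 → =a=> q3, =d=> q3
  q3 = 0 → stopped
Coarsest stable partition (strong bisimilarity classes):
  B0 = {p0}
  B1 = {p1}
  B2 = {p2, q1}
  B3 = {p3, q2}
  B4 = {p4, q3}
  B5 = {q0}
p0 ∈ B0, q0 ∈ B5 → different blocks

not bisimilar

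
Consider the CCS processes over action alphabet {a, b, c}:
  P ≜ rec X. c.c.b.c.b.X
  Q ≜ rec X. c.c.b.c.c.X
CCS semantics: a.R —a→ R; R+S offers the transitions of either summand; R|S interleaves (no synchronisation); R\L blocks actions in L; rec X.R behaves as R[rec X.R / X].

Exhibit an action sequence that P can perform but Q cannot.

P's transition system — 5 states:
  p0 = rec X. c.c.b.c.b.X :: =c=> p1
  p1 = c.b.c.b.(rec X. c.c.b.c.b.X) :: =c=> p2
  p2 = b.c.b.(rec X. c.c.b.c.b.X) :: =b=> p3
  p3 = c.b.(rec X. c.c.b.c.b.X) :: =c=> p4
  p4 = b.(rec X. c.c.b.c.b.X) :: =b=> p0
Q's transition system — 5 states:
  q0 = rec X. c.c.b.c.c.X :: =c=> q1
  q1 = c.b.c.c.(rec X. c.c.b.c.c.X) :: =c=> q2
  q2 = b.c.c.(rec X. c.c.b.c.c.X) :: =b=> q3
  q3 = c.c.(rec X. c.c.b.c.c.X) :: =c=> q4
  q4 = c.(rec X. c.c.b.c.c.X) :: =c=> q0
Trace ⟨ccbcb⟩ through P, begin at {p0}:
  step 1 (c): {p1}
  step 2 (c): {p2}
  step 3 (b): {p3}
  step 4 (c): {p4}
  step 5 (b): {p0}
  — P admits the full trace.
Trace ⟨ccbcb⟩ through Q, begin at {q0}:
  step 1 (c): {q1}
  step 2 (c): {q2}
  step 3 (b): {q3}
  step 4 (c): {q4}
  step 5 (b): ∅ (Q stuck)

ccbcb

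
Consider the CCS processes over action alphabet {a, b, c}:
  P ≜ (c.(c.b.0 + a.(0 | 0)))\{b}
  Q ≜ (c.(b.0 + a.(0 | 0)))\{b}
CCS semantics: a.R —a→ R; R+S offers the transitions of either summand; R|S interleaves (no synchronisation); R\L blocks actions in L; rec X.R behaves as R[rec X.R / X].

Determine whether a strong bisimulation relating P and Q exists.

P's transition system — 4 states:
  p0 = (c.(c.b.0 + a.(0 | 0)))\{b} ⊢ -c-> p1
  p1 = (c.b.0 + a.(0 | 0))\{b} ⊢ -a-> p2, -c-> p3
  p2 = (0 | 0)\{b} ⊢ ∅
  p3 = (b.0)\{b} ⊢ ∅
Q's transition system — 3 states:
  q0 = (c.(b.0 + a.(0 | 0)))\{b} ⊢ -c-> q1
  q1 = (b.0 + a.(0 | 0))\{b} ⊢ -a-> q2
  q2 = (0 | 0)\{b} ⊢ ∅
Coarsest stable partition (strong bisimilarity classes):
  B0 = {p0}
  B1 = {p1}
  B2 = {p2, p3, q2}
  B3 = {q0}
  B4 = {q1}
p0 ∈ B0, q0 ∈ B3 → different blocks

not bisimilar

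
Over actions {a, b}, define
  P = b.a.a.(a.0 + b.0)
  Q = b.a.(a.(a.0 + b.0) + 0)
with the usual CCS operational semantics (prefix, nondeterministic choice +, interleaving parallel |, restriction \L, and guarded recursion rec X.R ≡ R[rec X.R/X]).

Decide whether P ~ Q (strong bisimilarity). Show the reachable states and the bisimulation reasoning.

Reachable graph of P (5 states):
  u0 = b.a.a.(a.0 + b.0) | --b--▸ u1
  u1 = a.a.(a.0 + b.0) | --a--▸ u2
  u2 = a.(a.0 + b.0) | --a--▸ u3
  u3 = a.0 + b.0 | --a--▸ u4, --b--▸ u4
  u4 = 0 | stopped
Reachable graph of Q (5 states):
  v0 = b.a.(a.(a.0 + b.0) + 0) | --b--▸ v1
  v1 = a.(a.(a.0 + b.0) + 0) | --a--▸ v2
  v2 = a.(a.0 + b.0) + 0 | --a--▸ v3
  v3 = a.0 + b.0 | --a--▸ v4, --b--▸ v4
  v4 = 0 | stopped
Bisimilarity quotient blocks:
  B0 = {u0, v0}
  B1 = {u1, v1}
  B2 = {u2, v2}
  B3 = {u3, v3}
  B4 = {u4, v4}
u0 ∈ B0, v0 ∈ B0 → same block

bisimilar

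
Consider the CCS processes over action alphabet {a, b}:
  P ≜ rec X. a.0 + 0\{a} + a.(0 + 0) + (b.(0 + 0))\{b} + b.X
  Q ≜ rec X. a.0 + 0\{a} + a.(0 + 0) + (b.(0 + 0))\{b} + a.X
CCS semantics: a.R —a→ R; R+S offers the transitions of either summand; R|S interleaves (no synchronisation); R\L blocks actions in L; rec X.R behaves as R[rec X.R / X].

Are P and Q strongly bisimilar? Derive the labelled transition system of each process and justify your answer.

not bisimilar

P's transition system — 3 states:
  p0 = rec X. a.0 + 0\{a} + a.(0 + 0) + (b.(0 + 0))\{b} + b.X :: ··a··> p1, ··a··> p2, ··b··> p0
  p1 = 0 :: ·
  p2 = 0 + 0 :: ·
Q's transition system — 3 states:
  q0 = rec X. a.0 + 0\{a} + a.(0 + 0) + (b.(0 + 0))\{b} + a.X :: ··a··> q0, ··a··> q1, ··a··> q2
  q1 = 0 :: ·
  q2 = 0 + 0 :: ·
Partition-refinement fixed point:
  B0 = {p0}
  B1 = {p1, p2, q1, q2}
  B2 = {q0}
p0 ∈ B0, q0 ∈ B2 → different blocks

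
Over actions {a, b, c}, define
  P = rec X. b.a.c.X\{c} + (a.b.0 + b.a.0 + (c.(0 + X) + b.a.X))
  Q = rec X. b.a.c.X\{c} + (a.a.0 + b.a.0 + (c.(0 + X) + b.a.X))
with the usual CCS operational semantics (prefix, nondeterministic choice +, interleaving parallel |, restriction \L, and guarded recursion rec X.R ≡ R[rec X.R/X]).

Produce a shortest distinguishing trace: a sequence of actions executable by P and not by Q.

Reachable graph of P (15 states):
  s0 = rec X. b.a.c.X\{c} + (a.b.0 + b.a.0 + (c.(0 + X) + b.a.X)) :: -a-> s1, -b-> s2, -b-> s3, -b-> s4, -c-> s5
  s1 = b.0 :: -b-> s6
  s2 = a.(rec X. b.a.c.X\{c} + (a.b.0 + b.a.0 + (c.(0 + X) + b.a.X))) :: -a-> s0
  s3 = a.0 :: -a-> s6
  s4 = a.c.(rec X. b.a.c.X\{c} + (a.b.0 + b.a.0 + (c.(0 + X) + b.a.X)))\{c} :: -a-> s7
  s5 = 0 + (rec X. b.a.c.X\{c} + (a.b.0 + b.a.0 + (c.(0 + X) + b.a.X))) :: -a-> s1, -b-> s2, -b-> s3, -b-> s4, -c-> s5
  s6 = 0 :: ∅
  s7 = c.(rec X. b.a.c.X\{c} + (a.b.0 + b.a.0 + (c.(0 + X) + b.a.X)))\{c} :: -c-> s8
  s8 = (rec X. b.a.c.X\{c} + (a.b.0 + b.a.0 + (c.(0 + X) + b.a.X)))\{c} :: -a-> s9, -b-> s10, -b-> s11, -b-> s12
  s9 = (b.0)\{c} :: -b-> s13
  s10 = (a.(rec X. b.a.c.X\{c} + (a.b.0 + b.a.0 + (c.(0 + X) + b.a.X))))\{c} :: -a-> s8
  s11 = (a.0)\{c} :: -a-> s13
  s12 = (a.c.(rec X. b.a.c.X\{c} + (a.b.0 + b.a.0 + (c.(0 + X) + b.a.X)))\{c})\{c} :: -a-> s14
  s13 = 0\{c} :: ∅
  s14 = (c.(rec X. b.a.c.X\{c} + (a.b.0 + b.a.0 + (c.(0 + X) + b.a.X)))\{c})\{c} :: ∅
Reachable graph of Q (13 states):
  t0 = rec X. b.a.c.X\{c} + (a.a.0 + b.a.0 + (c.(0 + X) + b.a.X)) :: -a-> t1, -b-> t1, -b-> t2, -b-> t3, -c-> t4
  t1 = a.0 :: -a-> t5
  t2 = a.(rec X. b.a.c.X\{c} + (a.a.0 + b.a.0 + (c.(0 + X) + b.a.X))) :: -a-> t0
  t3 = a.c.(rec X. b.a.c.X\{c} + (a.a.0 + b.a.0 + (c.(0 + X) + b.a.X)))\{c} :: -a-> t6
  t4 = 0 + (rec X. b.a.c.X\{c} + (a.a.0 + b.a.0 + (c.(0 + X) + b.a.X))) :: -a-> t1, -b-> t1, -b-> t2, -b-> t3, -c-> t4
  t5 = 0 :: ∅
  t6 = c.(rec X. b.a.c.X\{c} + (a.a.0 + b.a.0 + (c.(0 + X) + b.a.X)))\{c} :: -c-> t7
  t7 = (rec X. b.a.c.X\{c} + (a.a.0 + b.a.0 + (c.(0 + X) + b.a.X)))\{c} :: -a-> t8, -b-> t10, -b-> t8, -b-> t9
  t8 = (a.0)\{c} :: -a-> t11
  t9 = (a.(rec X. b.a.c.X\{c} + (a.a.0 + b.a.0 + (c.(0 + X) + b.a.X))))\{c} :: -a-> t7
  t10 = (a.c.(rec X. b.a.c.X\{c} + (a.a.0 + b.a.0 + (c.(0 + X) + b.a.X)))\{c})\{c} :: -a-> t12
  t11 = 0\{c} :: ∅
  t12 = (c.(rec X. b.a.c.X\{c} + (a.a.0 + b.a.0 + (c.(0 + X) + b.a.X)))\{c})\{c} :: ∅
Run σ = ⟨ab⟩ on P: start {s0}
  after a @ step 1: {s1}
  after b @ step 2: {s6}
  — P admits the full trace.
Run σ = ⟨ab⟩ on Q: start {t0}
  after a @ step 1: {t1}
  after b @ step 2: ∅  — Q cannot continue

ab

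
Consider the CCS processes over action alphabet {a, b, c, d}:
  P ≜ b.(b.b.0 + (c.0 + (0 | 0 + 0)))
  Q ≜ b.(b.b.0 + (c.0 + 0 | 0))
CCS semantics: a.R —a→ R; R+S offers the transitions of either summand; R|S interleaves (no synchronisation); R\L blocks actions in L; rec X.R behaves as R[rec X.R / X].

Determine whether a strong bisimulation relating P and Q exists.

Reachable graph of P (4 states):
  u0 = b.(b.b.0 + (c.0 + (0 | 0 + 0))) :: —b→ u1
  u1 = b.b.0 + (c.0 + (0 | 0 + 0)) :: —b→ u2, —c→ u3
  u2 = b.0 :: —b→ u3
  u3 = 0 :: ·
Reachable graph of Q (4 states):
  v0 = b.(b.b.0 + (c.0 + 0 | 0)) :: —b→ v1
  v1 = b.b.0 + (c.0 + 0 | 0) :: —b→ v2, —c→ v3
  v2 = b.0 :: —b→ v3
  v3 = 0 :: ·
Bisimilarity quotient blocks:
  B0 = {u0, v0}
  B1 = {u1, v1}
  B2 = {u2, v2}
  B3 = {u3, v3}
u0 ∈ B0, v0 ∈ B0 → same block

bisimilar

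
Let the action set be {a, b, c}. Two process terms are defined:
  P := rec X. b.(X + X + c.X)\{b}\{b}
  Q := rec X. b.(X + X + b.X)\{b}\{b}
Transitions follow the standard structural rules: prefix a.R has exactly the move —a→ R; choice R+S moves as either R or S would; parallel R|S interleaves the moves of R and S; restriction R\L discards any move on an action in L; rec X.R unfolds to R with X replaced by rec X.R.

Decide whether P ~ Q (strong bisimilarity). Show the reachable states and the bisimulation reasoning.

P ≁ Q

P's transition system — 3 states:
  p0 = rec X. b.(X + X + c.X)\{b}\{b} :: --b--▸ p1
  p1 = ((rec X. b.(X + X + c.X)\{b}\{b}) + (rec X. b.(X + X + c.X)\{b}\{b}) + c.(rec X. b.(X + X + c.X)\{b}\{b}))\{b}\{b} :: --c--▸ p2
  p2 = (rec X. b.(X + X + c.X)\{b}\{b})\{b}\{b} :: (no moves)
Q's transition system — 2 states:
  q0 = rec X. b.(X + X + b.X)\{b}\{b} :: --b--▸ q1
  q1 = ((rec X. b.(X + X + b.X)\{b}\{b}) + (rec X. b.(X + X + b.X)\{b}\{b}) + b.(rec X. b.(X + X + b.X)\{b}\{b}))\{b}\{b} :: (no moves)
Partition-refinement fixed point:
  B0 = {p0}
  B1 = {p1}
  B2 = {p2, q1}
  B3 = {q0}
p0 ∈ B0, q0 ∈ B3 → different blocks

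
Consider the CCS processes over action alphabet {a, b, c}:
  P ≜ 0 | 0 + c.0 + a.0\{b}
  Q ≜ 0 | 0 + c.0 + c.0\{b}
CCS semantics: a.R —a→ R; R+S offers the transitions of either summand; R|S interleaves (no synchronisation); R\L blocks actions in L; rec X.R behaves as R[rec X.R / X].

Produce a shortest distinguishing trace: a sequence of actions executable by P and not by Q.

a

P's transition system — 3 states:
  m0 = 0 | 0 + c.0 + a.0\{b} → ··a··> m1, ··c··> m2
  m1 = 0\{b} → ∅
  m2 = 0 → ∅
Q's transition system — 3 states:
  n0 = 0 | 0 + c.0 + c.0\{b} → ··c··> n1, ··c··> n2
  n1 = 0 → ∅
  n2 = 0\{b} → ∅
Executing a from P (initial set {m0}):
  [1] a ⇒ {m1}
  ✓ P
Executing a from Q (initial set {n0}):
  [1] a ⇒ ∅ (Q stuck)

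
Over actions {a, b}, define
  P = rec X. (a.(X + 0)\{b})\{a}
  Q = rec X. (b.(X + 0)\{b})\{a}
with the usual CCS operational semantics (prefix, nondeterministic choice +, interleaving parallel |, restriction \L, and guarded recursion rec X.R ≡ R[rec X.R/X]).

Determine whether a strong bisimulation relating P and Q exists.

LTS(P): 1 reachable states
  p0 = rec X. (a.(X + 0)\{b})\{a} has moves ∅
LTS(Q): 2 reachable states
  q0 = rec X. (b.(X + 0)\{b})\{a} has moves ··b··> q1
  q1 = ((rec X. (b.(X + 0)\{b})\{a}) + 0)\{b}\{a} has moves ∅
Coarsest stable partition (strong bisimilarity classes):
  B0 = {p0, q1}
  B1 = {q0}
p0 ∈ B0, q0 ∈ B1 → different blocks

NO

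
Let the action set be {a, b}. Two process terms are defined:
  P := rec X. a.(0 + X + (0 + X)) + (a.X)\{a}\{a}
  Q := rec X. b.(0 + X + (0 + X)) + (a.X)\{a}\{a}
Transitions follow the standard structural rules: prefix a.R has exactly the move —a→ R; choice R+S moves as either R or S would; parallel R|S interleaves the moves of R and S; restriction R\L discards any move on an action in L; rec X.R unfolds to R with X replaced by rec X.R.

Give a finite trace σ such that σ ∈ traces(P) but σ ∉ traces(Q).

P's transition system — 2 states:
  p0 = rec X. a.(0 + X + (0 + X)) + (a.X)\{a}\{a} has moves =a=> p1
  p1 = 0 + (rec X. a.(0 + X + (0 + X)) + (a.X)\{a}\{a}) + (0 + (rec X. a.(0 + X + (0 + X)) + (a.X)\{a}\{a})) has moves =a=> p1
Q's transition system — 2 states:
  q0 = rec X. b.(0 + X + (0 + X)) + (a.X)\{a}\{a} has moves =b=> q1
  q1 = 0 + (rec X. b.(0 + X + (0 + X)) + (a.X)\{a}\{a}) + (0 + (rec X. b.(0 + X + (0 + X)) + (a.X)\{a}\{a})) has moves =b=> q1
Trace ⟨a⟩ through P, begin at {p0}:
  after a @ step 1: {p1}
  ✓ P
Trace ⟨a⟩ through Q, begin at {q0}:
  after a @ step 1: ∅  — Q cannot continue

a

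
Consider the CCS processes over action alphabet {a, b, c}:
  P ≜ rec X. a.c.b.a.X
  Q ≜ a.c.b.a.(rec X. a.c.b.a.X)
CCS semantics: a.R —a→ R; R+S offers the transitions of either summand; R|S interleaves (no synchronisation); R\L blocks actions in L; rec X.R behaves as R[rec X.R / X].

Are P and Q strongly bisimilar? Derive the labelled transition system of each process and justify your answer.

YES

Reachable graph of P (4 states):
  s0 = rec X. a.c.b.a.X has moves ··a··> s1
  s1 = c.b.a.(rec X. a.c.b.a.X) has moves ··c··> s2
  s2 = b.a.(rec X. a.c.b.a.X) has moves ··b··> s3
  s3 = a.(rec X. a.c.b.a.X) has moves ··a··> s0
Reachable graph of Q (5 states):
  t0 = a.c.b.a.(rec X. a.c.b.a.X) has moves ··a··> t1
  t1 = c.b.a.(rec X. a.c.b.a.X) has moves ··c··> t2
  t2 = b.a.(rec X. a.c.b.a.X) has moves ··b··> t3
  t3 = a.(rec X. a.c.b.a.X) has moves ··a··> t4
  t4 = rec X. a.c.b.a.X has moves ··a··> t1
Coarsest stable partition (strong bisimilarity classes):
  B0 = {s0, t0, t4}
  B1 = {s1, t1}
  B2 = {s2, t2}
  B3 = {s3, t3}
s0 ∈ B0, t0 ∈ B0 → same block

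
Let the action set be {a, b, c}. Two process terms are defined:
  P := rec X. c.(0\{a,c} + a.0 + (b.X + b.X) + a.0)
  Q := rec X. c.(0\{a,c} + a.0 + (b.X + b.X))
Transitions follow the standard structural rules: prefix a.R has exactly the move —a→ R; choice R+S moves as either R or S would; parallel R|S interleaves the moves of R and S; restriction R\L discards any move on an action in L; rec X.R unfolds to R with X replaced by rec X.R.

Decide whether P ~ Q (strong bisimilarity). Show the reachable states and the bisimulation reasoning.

Reachable graph of P (3 states):
  u0 = rec X. c.(0\{a,c} + a.0 + (b.X + b.X) + a.0) | --c--▸ u1
  u1 = 0\{a,c} + a.0 + (b.(rec X. c.(0\{a,c} + a.0 + (b.X + b.X) + a.0)) + b.(rec X. c.(0\{a,c} + a.0 + (b.X + b.X) + a.0))) + a.0 | --a--▸ u2, --b--▸ u0
  u2 = 0 | (no moves)
Reachable graph of Q (3 states):
  v0 = rec X. c.(0\{a,c} + a.0 + (b.X + b.X)) | --c--▸ v1
  v1 = 0\{a,c} + a.0 + (b.(rec X. c.(0\{a,c} + a.0 + (b.X + b.X))) + b.(rec X. c.(0\{a,c} + a.0 + (b.X + b.X)))) | --a--▸ v2, --b--▸ v0
  v2 = 0 | (no moves)
Bisimilarity quotient blocks:
  B0 = {u0, v0}
  B1 = {u1, v1}
  B2 = {u2, v2}
u0 ∈ B0, v0 ∈ B0 → same block

bisimilar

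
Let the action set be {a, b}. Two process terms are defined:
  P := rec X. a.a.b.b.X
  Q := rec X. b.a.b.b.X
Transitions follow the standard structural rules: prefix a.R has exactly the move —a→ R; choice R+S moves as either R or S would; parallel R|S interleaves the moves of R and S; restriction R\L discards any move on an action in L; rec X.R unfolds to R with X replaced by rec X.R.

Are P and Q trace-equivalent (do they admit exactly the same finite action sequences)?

traces(P) ≠ traces(Q) — witness ⟨a⟩

P's transition system — 4 states:
  u0 = rec X. a.a.b.b.X → —a→ u1
  u1 = a.b.b.(rec X. a.a.b.b.X) → —a→ u2
  u2 = b.b.(rec X. a.a.b.b.X) → —b→ u3
  u3 = b.(rec X. a.a.b.b.X) → —b→ u0
Q's transition system — 4 states:
  v0 = rec X. b.a.b.b.X → —b→ v1
  v1 = a.b.b.(rec X. b.a.b.b.X) → —a→ v2
  v2 = b.b.(rec X. b.a.b.b.X) → —b→ v3
  v3 = b.(rec X. b.a.b.b.X) → —b→ v0
Run σ = ⟨a⟩ on P: start {u0}
  step 1 (a): {u1}
  — P admits the full trace.
Run σ = ⟨a⟩ on Q: start {v0}
  step 1 (a): no successor for Q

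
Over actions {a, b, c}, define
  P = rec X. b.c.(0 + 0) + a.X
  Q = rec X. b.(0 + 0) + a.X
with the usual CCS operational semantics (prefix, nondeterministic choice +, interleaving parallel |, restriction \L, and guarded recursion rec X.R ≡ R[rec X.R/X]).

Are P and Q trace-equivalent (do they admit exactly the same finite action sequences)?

LTS(P): 3 reachable states
  p0 = rec X. b.c.(0 + 0) + a.X :: ··a··> p0, ··b··> p1
  p1 = c.(0 + 0) :: ··c··> p2
  p2 = 0 + 0 :: ·
LTS(Q): 2 reachable states
  q0 = rec X. b.(0 + 0) + a.X :: ··a··> q0, ··b··> q1
  q1 = 0 + 0 :: ·
Executing bc from P (initial set {p0}):
  after b @ step 1: {p1}
  after c @ step 2: {p2}
  P completes σ.
Executing bc from Q (initial set {q0}):
  after b @ step 1: {q1}
  after c @ step 2: no successor for Q

trace-distinct — witness ⟨bc⟩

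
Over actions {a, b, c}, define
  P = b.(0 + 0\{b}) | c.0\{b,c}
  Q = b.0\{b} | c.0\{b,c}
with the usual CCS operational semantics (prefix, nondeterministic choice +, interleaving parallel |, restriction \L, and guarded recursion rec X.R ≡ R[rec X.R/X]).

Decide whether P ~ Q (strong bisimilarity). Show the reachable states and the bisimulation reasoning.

bisimilar

P's transition system — 4 states:
  p0 = b.(0 + 0\{b}) | c.0\{b,c} ⊢ ··b··> p1, ··c··> p2
  p1 = (0 + 0\{b}) | c.0\{b,c} ⊢ ··c··> p3
  p2 = b.(0 + 0\{b}) | 0\{b,c} ⊢ ··b··> p3
  p3 = (0 + 0\{b}) | 0\{b,c} ⊢ deadlocked
Q's transition system — 4 states:
  q0 = b.0\{b} | c.0\{b,c} ⊢ ··b··> q1, ··c··> q2
  q1 = 0\{b} | c.0\{b,c} ⊢ ··c··> q3
  q2 = b.0\{b} | 0\{b,c} ⊢ ··b··> q3
  q3 = 0\{b} | 0\{b,c} ⊢ deadlocked
Partition-refinement fixed point:
  B0 = {p0, q0}
  B1 = {p1, q1}
  B2 = {p3, q3}
  B3 = {p2, q2}
p0 ∈ B0, q0 ∈ B0 → same block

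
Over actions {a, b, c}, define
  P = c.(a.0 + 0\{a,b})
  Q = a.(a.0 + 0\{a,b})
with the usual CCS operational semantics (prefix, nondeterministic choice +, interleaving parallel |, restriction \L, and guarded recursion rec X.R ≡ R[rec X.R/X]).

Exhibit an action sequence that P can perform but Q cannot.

c

P's transition system — 3 states:
  u0 = c.(a.0 + 0\{a,b}) | --c--▸ u1
  u1 = a.0 + 0\{a,b} | --a--▸ u2
  u2 = 0 | (no moves)
Q's transition system — 3 states:
  v0 = a.(a.0 + 0\{a,b}) | --a--▸ v1
  v1 = a.0 + 0\{a,b} | --a--▸ v2
  v2 = 0 | (no moves)
Run σ = ⟨c⟩ on P: start {u0}
  step 1 (c): {u1}
  ✓ P
Run σ = ⟨c⟩ on Q: start {v0}
  step 1 (c): no successor for Q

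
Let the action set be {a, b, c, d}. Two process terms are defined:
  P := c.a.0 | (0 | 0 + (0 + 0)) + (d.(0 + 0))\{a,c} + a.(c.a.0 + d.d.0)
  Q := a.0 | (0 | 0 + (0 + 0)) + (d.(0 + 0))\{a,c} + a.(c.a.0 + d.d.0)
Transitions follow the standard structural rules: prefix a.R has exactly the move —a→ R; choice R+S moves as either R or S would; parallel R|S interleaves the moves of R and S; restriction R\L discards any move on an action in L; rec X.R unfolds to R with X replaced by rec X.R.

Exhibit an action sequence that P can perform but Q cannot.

c

P's transition system — 8 states:
  s0 = c.a.0 | (0 | 0 + (0 + 0)) + (d.(0 + 0))\{a,c} + a.(c.a.0 + d.d.0) :: =a=> s1, =c=> s2, =d=> s3
  s1 = c.a.0 + d.d.0 :: =c=> s4, =d=> s5
  s2 = a.0 | (0 | 0 + (0 + 0)) :: =a=> s6
  s3 = (0 + 0)\{a,c} :: stopped
  s4 = a.0 :: =a=> s7
  s5 = d.0 :: =d=> s7
  s6 = 0 | (0 | 0 + (0 + 0)) :: stopped
  s7 = 0 :: stopped
Q's transition system — 7 states:
  t0 = a.0 | (0 | 0 + (0 + 0)) + (d.(0 + 0))\{a,c} + a.(c.a.0 + d.d.0) :: =a=> t1, =a=> t2, =d=> t3
  t1 = 0 | (0 | 0 + (0 + 0)) :: stopped
  t2 = c.a.0 + d.d.0 :: =c=> t4, =d=> t5
  t3 = (0 + 0)\{a,c} :: stopped
  t4 = a.0 :: =a=> t6
  t5 = d.0 :: =d=> t6
  t6 = 0 :: stopped
Trace ⟨c⟩ through P, begin at {s0}:
  step 1 (c): {s2}
  ✓ P
Trace ⟨c⟩ through Q, begin at {t0}:
  step 1 (c): ∅  — Q cannot continue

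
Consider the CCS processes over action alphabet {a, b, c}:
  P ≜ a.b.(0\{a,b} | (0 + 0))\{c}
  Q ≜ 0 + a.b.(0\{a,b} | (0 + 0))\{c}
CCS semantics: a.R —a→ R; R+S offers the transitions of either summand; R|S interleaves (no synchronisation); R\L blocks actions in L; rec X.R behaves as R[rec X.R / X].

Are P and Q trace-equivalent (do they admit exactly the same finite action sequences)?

Reachable graph of P (3 states):
  p0 = a.b.(0\{a,b} | (0 + 0))\{c} → ··a··> p1
  p1 = b.(0\{a,b} | (0 + 0))\{c} → ··b··> p2
  p2 = (0\{a,b} | (0 + 0))\{c} → ·
Reachable graph of Q (3 states):
  q0 = 0 + a.b.(0\{a,b} | (0 + 0))\{c} → ··a··> q1
  q1 = b.(0\{a,b} | (0 + 0))\{c} → ··b··> q2
  q2 = (0\{a,b} | (0 + 0))\{c} → ·
Coarsest stable partition (strong bisimilarity classes):
  B0 = {p0, q0}
  B1 = {p1, q1}
  B2 = {p2, q2}
p0 ∈ B0, q0 ∈ B0 → same block
Bisimilar ⇒ trace-equivalent.

YES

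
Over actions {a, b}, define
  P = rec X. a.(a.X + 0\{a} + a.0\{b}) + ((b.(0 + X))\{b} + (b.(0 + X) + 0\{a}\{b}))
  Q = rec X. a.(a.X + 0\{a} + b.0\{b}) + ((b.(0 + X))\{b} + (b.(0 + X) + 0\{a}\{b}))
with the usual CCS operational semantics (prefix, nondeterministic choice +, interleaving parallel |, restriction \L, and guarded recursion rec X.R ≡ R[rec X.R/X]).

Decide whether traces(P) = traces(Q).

P's transition system — 4 states:
  u0 = rec X. a.(a.X + 0\{a} + a.0\{b}) + ((b.(0 + X))\{b} + (b.(0 + X) + 0\{a}\{b})) | --a--▸ u1, --b--▸ u2
  u1 = a.(rec X. a.(a.X + 0\{a} + a.0\{b}) + ((b.(0 + X))\{b} + (b.(0 + X) + 0\{a}\{b}))) + 0\{a} + a.0\{b} | --a--▸ u0, --a--▸ u3
  u2 = 0 + (rec X. a.(a.X + 0\{a} + a.0\{b}) + ((b.(0 + X))\{b} + (b.(0 + X) + 0\{a}\{b}))) | --a--▸ u1, --b--▸ u2
  u3 = 0\{b} | ∅
Q's transition system — 4 states:
  v0 = rec X. a.(a.X + 0\{a} + b.0\{b}) + ((b.(0 + X))\{b} + (b.(0 + X) + 0\{a}\{b})) | --a--▸ v1, --b--▸ v2
  v1 = a.(rec X. a.(a.X + 0\{a} + b.0\{b}) + ((b.(0 + X))\{b} + (b.(0 + X) + 0\{a}\{b}))) + 0\{a} + b.0\{b} | --a--▸ v0, --b--▸ v3
  v2 = 0 + (rec X. a.(a.X + 0\{a} + b.0\{b}) + ((b.(0 + X))\{b} + (b.(0 + X) + 0\{a}\{b}))) | --a--▸ v1, --b--▸ v2
  v3 = 0\{b} | ∅
Run σ = ⟨ab⟩ on Q: start {v0}
  step 1 (a): {v1}
  step 2 (b): {v3}
  Q completes σ.
Run σ = ⟨ab⟩ on P: start {u0}
  step 1 (a): {u1}
  step 2 (b): no successor for P

trace-distinct — witness ⟨ab⟩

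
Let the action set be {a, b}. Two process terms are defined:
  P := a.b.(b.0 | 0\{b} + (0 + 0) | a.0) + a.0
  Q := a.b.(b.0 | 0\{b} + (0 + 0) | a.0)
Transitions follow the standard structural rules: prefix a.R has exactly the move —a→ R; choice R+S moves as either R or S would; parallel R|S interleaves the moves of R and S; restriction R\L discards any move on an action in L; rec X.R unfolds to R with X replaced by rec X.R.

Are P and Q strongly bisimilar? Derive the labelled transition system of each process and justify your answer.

NO

LTS(P): 6 reachable states
  m0 = a.b.(b.0 | 0\{b} + (0 + 0) | a.0) + a.0 :: —a→ m1, —a→ m2
  m1 = 0 :: (no moves)
  m2 = b.(b.0 | 0\{b} + (0 + 0) | a.0) :: —b→ m3
  m3 = b.0 | 0\{b} + (0 + 0) | a.0 :: —a→ m4, —b→ m5
  m4 = (0 + 0) | 0 :: (no moves)
  m5 = 0 | 0\{b} :: (no moves)
LTS(Q): 5 reachable states
  n0 = a.b.(b.0 | 0\{b} + (0 + 0) | a.0) :: —a→ n1
  n1 = b.(b.0 | 0\{b} + (0 + 0) | a.0) :: —b→ n2
  n2 = b.0 | 0\{b} + (0 + 0) | a.0 :: —a→ n3, —b→ n4
  n3 = (0 + 0) | 0 :: (no moves)
  n4 = 0 | 0\{b} :: (no moves)
Coarsest stable partition (strong bisimilarity classes):
  B0 = {m0}
  B1 = {m1, m4, m5, n3, n4}
  B2 = {m2, n1}
  B3 = {m3, n2}
  B4 = {n0}
m0 ∈ B0, n0 ∈ B4 → different blocks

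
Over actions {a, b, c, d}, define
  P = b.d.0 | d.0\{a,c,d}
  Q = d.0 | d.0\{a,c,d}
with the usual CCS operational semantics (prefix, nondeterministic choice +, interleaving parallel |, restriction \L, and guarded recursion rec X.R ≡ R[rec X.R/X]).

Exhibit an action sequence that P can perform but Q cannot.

b

Reachable graph of P (6 states):
  u0 = b.d.0 | d.0\{a,c,d} has moves ··b··> u1, ··d··> u2
  u1 = d.0 | d.0\{a,c,d} has moves ··d··> u3, ··d··> u4
  u2 = b.d.0 | 0\{a,c,d} has moves ··b··> u4
  u3 = 0 | d.0\{a,c,d} has moves ··d··> u5
  u4 = d.0 | 0\{a,c,d} has moves ··d··> u5
  u5 = 0 | 0\{a,c,d} has moves stopped
Reachable graph of Q (4 states):
  v0 = d.0 | d.0\{a,c,d} has moves ··d··> v1, ··d··> v2
  v1 = 0 | d.0\{a,c,d} has moves ··d··> v3
  v2 = d.0 | 0\{a,c,d} has moves ··d··> v3
  v3 = 0 | 0\{a,c,d} has moves stopped
Executing b from P (initial set {u0}):
  after b @ step 1: {u1}
  P completes σ.
Executing b from Q (initial set {v0}):
  after b @ step 1: ∅ (Q stuck)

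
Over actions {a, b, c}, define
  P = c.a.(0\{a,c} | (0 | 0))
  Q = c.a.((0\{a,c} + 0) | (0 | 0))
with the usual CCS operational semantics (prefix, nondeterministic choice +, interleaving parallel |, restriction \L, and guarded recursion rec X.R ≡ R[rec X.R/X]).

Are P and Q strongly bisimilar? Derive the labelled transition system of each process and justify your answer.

bisimilar

Reachable graph of P (3 states):
  s0 = c.a.(0\{a,c} | (0 | 0)) has moves =c=> s1
  s1 = a.(0\{a,c} | (0 | 0)) has moves =a=> s2
  s2 = 0\{a,c} | (0 | 0) has moves ∅
Reachable graph of Q (3 states):
  t0 = c.a.((0\{a,c} + 0) | (0 | 0)) has moves =c=> t1
  t1 = a.((0\{a,c} + 0) | (0 | 0)) has moves =a=> t2
  t2 = (0\{a,c} + 0) | (0 | 0) has moves ∅
Partition-refinement fixed point:
  B0 = {s0, t0}
  B1 = {s1, t1}
  B2 = {s2, t2}
s0 ∈ B0, t0 ∈ B0 → same block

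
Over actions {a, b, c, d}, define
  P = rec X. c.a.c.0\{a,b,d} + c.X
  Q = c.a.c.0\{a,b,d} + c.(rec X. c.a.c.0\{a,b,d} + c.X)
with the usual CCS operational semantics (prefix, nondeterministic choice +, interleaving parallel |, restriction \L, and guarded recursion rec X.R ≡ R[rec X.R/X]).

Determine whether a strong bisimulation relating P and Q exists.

bisimilar

Reachable graph of P (4 states):
  u0 = rec X. c.a.c.0\{a,b,d} + c.X :: =c=> u0, =c=> u1
  u1 = a.c.0\{a,b,d} :: =a=> u2
  u2 = c.0\{a,b,d} :: =c=> u3
  u3 = 0\{a,b,d} :: (no moves)
Reachable graph of Q (5 states):
  v0 = c.a.c.0\{a,b,d} + c.(rec X. c.a.c.0\{a,b,d} + c.X) :: =c=> v1, =c=> v2
  v1 = a.c.0\{a,b,d} :: =a=> v3
  v2 = rec X. c.a.c.0\{a,b,d} + c.X :: =c=> v1, =c=> v2
  v3 = c.0\{a,b,d} :: =c=> v4
  v4 = 0\{a,b,d} :: (no moves)
Partition-refinement fixed point:
  B0 = {u0, v0, v2}
  B1 = {u1, v1}
  B2 = {u2, v3}
  B3 = {u3, v4}
u0 ∈ B0, v0 ∈ B0 → same block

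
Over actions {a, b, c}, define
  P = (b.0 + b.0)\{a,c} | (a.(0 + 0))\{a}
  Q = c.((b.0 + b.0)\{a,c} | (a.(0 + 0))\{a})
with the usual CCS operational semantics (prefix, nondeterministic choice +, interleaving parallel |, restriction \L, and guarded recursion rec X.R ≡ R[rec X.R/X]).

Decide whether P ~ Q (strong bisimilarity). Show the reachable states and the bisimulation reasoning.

P's transition system — 2 states:
  u0 = (b.0 + b.0)\{a,c} | (a.(0 + 0))\{a} ⊢ --b--▸ u1
  u1 = 0\{a,c} | (a.(0 + 0))\{a} ⊢ deadlocked
Q's transition system — 3 states:
  v0 = c.((b.0 + b.0)\{a,c} | (a.(0 + 0))\{a}) ⊢ --c--▸ v1
  v1 = (b.0 + b.0)\{a,c} | (a.(0 + 0))\{a} ⊢ --b--▸ v2
  v2 = 0\{a,c} | (a.(0 + 0))\{a} ⊢ deadlocked
Bisimilarity quotient blocks:
  B0 = {u0, v1}
  B1 = {u1, v2}
  B2 = {v0}
u0 ∈ B0, v0 ∈ B2 → different blocks

P ≁ Q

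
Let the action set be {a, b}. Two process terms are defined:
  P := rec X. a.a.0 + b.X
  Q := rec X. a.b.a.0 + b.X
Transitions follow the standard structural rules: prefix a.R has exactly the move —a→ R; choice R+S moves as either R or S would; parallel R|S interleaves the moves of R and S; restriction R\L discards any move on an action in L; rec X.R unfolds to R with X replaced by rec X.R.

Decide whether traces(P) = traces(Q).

NO — witness ⟨aa⟩

LTS(P): 3 reachable states
  s0 = rec X. a.a.0 + b.X ⊢ -a-> s1, -b-> s0
  s1 = a.0 ⊢ -a-> s2
  s2 = 0 ⊢ (no moves)
LTS(Q): 4 reachable states
  t0 = rec X. a.b.a.0 + b.X ⊢ -a-> t1, -b-> t0
  t1 = b.a.0 ⊢ -b-> t2
  t2 = a.0 ⊢ -a-> t3
  t3 = 0 ⊢ (no moves)
Executing aa from P (initial set {s0}):
  step 1 (a): {s1}
  step 2 (a): {s2}
  P completes σ.
Executing aa from Q (initial set {t0}):
  step 1 (a): {t1}
  step 2 (a): ∅  — Q cannot continue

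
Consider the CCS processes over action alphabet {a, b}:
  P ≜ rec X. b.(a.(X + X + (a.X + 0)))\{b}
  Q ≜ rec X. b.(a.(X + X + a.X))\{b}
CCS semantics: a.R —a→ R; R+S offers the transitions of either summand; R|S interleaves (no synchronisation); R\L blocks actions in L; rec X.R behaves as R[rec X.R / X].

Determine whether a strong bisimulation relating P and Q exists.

bisimilar

P's transition system — 4 states:
  u0 = rec X. b.(a.(X + X + (a.X + 0)))\{b} :: -b-> u1
  u1 = (a.((rec X. b.(a.(X + X + (a.X + 0)))\{b}) + (rec X. b.(a.(X + X + (a.X + 0)))\{b}) + (a.(rec X. b.(a.(X + X + (a.X + 0)))\{b}) + 0)))\{b} :: -a-> u2
  u2 = ((rec X. b.(a.(X + X + (a.X + 0)))\{b}) + (rec X. b.(a.(X + X + (a.X + 0)))\{b}) + (a.(rec X. b.(a.(X + X + (a.X + 0)))\{b}) + 0))\{b} :: -a-> u3
  u3 = (rec X. b.(a.(X + X + (a.X + 0)))\{b})\{b} :: deadlocked
Q's transition system — 4 states:
  v0 = rec X. b.(a.(X + X + a.X))\{b} :: -b-> v1
  v1 = (a.((rec X. b.(a.(X + X + a.X))\{b}) + (rec X. b.(a.(X + X + a.X))\{b}) + a.(rec X. b.(a.(X + X + a.X))\{b})))\{b} :: -a-> v2
  v2 = ((rec X. b.(a.(X + X + a.X))\{b}) + (rec X. b.(a.(X + X + a.X))\{b}) + a.(rec X. b.(a.(X + X + a.X))\{b}))\{b} :: -a-> v3
  v3 = (rec X. b.(a.(X + X + a.X))\{b})\{b} :: deadlocked
Bisimilarity quotient blocks:
  B0 = {u0, v0}
  B1 = {u1, v1}
  B2 = {u2, v2}
  B3 = {u3, v3}
u0 ∈ B0, v0 ∈ B0 → same block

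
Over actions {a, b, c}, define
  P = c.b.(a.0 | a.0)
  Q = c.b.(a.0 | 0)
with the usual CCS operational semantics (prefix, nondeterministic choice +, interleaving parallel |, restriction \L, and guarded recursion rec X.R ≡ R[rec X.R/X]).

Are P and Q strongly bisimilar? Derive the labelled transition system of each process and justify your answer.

P ≁ Q

Reachable graph of P (6 states):
  p0 = c.b.(a.0 | a.0) | ··c··> p1
  p1 = b.(a.0 | a.0) | ··b··> p2
  p2 = a.0 | a.0 | ··a··> p3, ··a··> p4
  p3 = 0 | a.0 | ··a··> p5
  p4 = a.0 | 0 | ··a··> p5
  p5 = 0 | 0 | ∅
Reachable graph of Q (4 states):
  q0 = c.b.(a.0 | 0) | ··c··> q1
  q1 = b.(a.0 | 0) | ··b··> q2
  q2 = a.0 | 0 | ··a··> q3
  q3 = 0 | 0 | ∅
Bisimilarity quotient blocks:
  B0 = {p0}
  B1 = {p1}
  B2 = {p2}
  B3 = {p3, p4, q2}
  B4 = {p5, q3}
  B5 = {q0}
  B6 = {q1}
p0 ∈ B0, q0 ∈ B5 → different blocks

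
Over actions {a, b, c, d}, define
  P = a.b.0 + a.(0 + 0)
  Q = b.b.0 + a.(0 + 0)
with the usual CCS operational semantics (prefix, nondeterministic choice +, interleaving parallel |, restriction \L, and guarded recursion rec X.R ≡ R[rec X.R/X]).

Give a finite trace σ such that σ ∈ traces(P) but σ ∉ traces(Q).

Reachable graph of P (4 states):
  u0 = a.b.0 + a.(0 + 0) :: =a=> u1, =a=> u2
  u1 = 0 + 0 :: deadlocked
  u2 = b.0 :: =b=> u3
  u3 = 0 :: deadlocked
Reachable graph of Q (4 states):
  v0 = b.b.0 + a.(0 + 0) :: =a=> v1, =b=> v2
  v1 = 0 + 0 :: deadlocked
  v2 = b.0 :: =b=> v3
  v3 = 0 :: deadlocked
Run σ = ⟨ab⟩ on P: start {u0}
  step 1 (a): {u1, u2}
  step 2 (b): {u3}
  P completes σ.
Run σ = ⟨ab⟩ on Q: start {v0}
  step 1 (a): {v1}
  step 2 (b): ∅  — Q cannot continue

ab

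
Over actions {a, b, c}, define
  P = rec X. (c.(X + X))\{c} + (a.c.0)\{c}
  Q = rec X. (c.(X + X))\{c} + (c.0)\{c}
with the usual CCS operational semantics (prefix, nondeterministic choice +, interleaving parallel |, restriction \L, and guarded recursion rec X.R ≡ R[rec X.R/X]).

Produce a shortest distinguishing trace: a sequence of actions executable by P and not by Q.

a

Reachable graph of P (2 states):
  s0 = rec X. (c.(X + X))\{c} + (a.c.0)\{c} ⊢ ··a··> s1
  s1 = (c.0)\{c} ⊢ stopped
Reachable graph of Q (1 states):
  t0 = rec X. (c.(X + X))\{c} + (c.0)\{c} ⊢ stopped
Trace ⟨a⟩ through P, begin at {s0}:
  after a @ step 1: {s1}
  ✓ P
Trace ⟨a⟩ through Q, begin at {t0}:
  after a @ step 1: no successor for Q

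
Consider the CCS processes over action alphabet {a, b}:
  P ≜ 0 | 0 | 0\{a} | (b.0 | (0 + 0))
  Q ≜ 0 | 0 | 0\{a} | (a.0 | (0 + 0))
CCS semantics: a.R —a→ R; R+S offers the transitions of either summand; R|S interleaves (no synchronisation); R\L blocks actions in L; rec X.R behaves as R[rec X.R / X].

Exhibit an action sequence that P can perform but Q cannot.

b

P's transition system — 2 states:
  m0 = 0 | 0 | 0\{a} | (b.0 | (0 + 0)) :: =b=> m1
  m1 = 0 | 0 | 0\{a} | (0 | (0 + 0)) :: ∅
Q's transition system — 2 states:
  n0 = 0 | 0 | 0\{a} | (a.0 | (0 + 0)) :: =a=> n1
  n1 = 0 | 0 | 0\{a} | (0 | (0 + 0)) :: ∅
Executing b from P (initial set {m0}):
  step 1 (b): {m1}
  P completes σ.
Executing b from Q (initial set {n0}):
  step 1 (b): ∅ (Q stuck)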